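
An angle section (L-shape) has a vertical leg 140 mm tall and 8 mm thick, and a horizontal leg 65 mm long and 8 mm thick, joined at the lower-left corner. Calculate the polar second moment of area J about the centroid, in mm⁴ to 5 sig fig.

J ≈ 3.7151 × 10⁶ mm⁴

Split into non-overlapping primitives; take the origin at the lower-left of the bounding box.
Vertical leg: 8 × 140, A = 1 120 mm², y = 70 mm, Ī = 1 829 333 mm⁴.
Horizontal leg (remainder): 57 × 8, A = 456 mm², y = 4 mm, Ī = 2 432 mm⁴.
Centroid: ȳ = ΣA·y / ΣA = 50.90355 mm.
Transfer each piece to the centroidal x-axis using Ī + A·d² with d = y − 50.90355:
  vertical leg: d = 19.09645 mm → contributes +2 237 769 mm⁴
  horizontal leg (remainder): d = -46.90355 mm → contributes +1 005 606 mm⁴
Total I = 3 243 375 mm⁴.
For the y-axis: x̄ = 13.40355 mm.
Repeating about the centroidal y-axis gives I_y = 471724.7 mm⁴.
Polar second moment: J = I_x + I_y = 3 715 099 mm⁴.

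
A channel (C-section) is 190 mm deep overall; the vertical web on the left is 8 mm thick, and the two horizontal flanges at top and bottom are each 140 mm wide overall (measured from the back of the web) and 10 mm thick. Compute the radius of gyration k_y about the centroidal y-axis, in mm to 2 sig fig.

k_y ≈ 45 mm

Treat the section as a set of non-overlapping primitives; coordinates are from the bounding-box lower-left.
Web: 8 × 190, A = 1 520 mm², x = 4 mm, Ī = 8 107 mm⁴.
Top flange (beyond web): 132 × 10, A = 1 320 mm², x = 74 mm, Ī = 1 916 640 mm⁴.
Bottom flange (beyond web): 132 × 10, A = 1 320 mm², x = 74 mm, Ī = 1 916 640 mm⁴.
Centroid: x̄ = ΣA·x / ΣA = 48.42 mm.
Transfer each piece to the centroidal y-axis using Ī + A·d² with d = x − 48.42:
  web: d = -44.42 mm → contributes +3 007 690 mm⁴
  top flange (beyond web): d = 25.58 mm → contributes +2 780 156 mm⁴
  bottom flange (beyond web): d = 25.58 mm → contributes +2 780 156 mm⁴
Total I = 8 568 002 mm⁴.
Radius of gyration: k = √(I/A) = √(8 568 002 / 4 160) = 45.38 mm.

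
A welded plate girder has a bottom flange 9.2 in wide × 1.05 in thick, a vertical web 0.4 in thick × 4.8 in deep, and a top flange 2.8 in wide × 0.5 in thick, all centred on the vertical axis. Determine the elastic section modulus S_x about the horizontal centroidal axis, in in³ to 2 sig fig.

S_x ≈ 11 in³

Decompose the section into non-overlapping parts with the origin at the bottom-left of its bounding rectangle.
Bottom plate: 9.2 × 1.05, A = 9.66 in², y = 0.525 in, Ī = 0.8875 in⁴.
Web plate: 0.4 × 4.8, A = 1.92 in², y = 3.45 in, Ī = 3.686 in⁴.
Top plate: 2.8 × 0.5, A = 1.4 in², y = 6.1 in, Ī = 0.02917 in⁴.
Centroid: ȳ = ΣA·y / ΣA = 1.559 in.
Transfer each piece to the horizontal centroidal axis using Ī + A·d² with d = y − 1.559:
  bottom plate: d = -1.034 in → contributes +11.22 in⁴
  web plate: d = 1.891 in → contributes +10.55 in⁴
  top plate: d = 4.541 in → contributes +28.9 in⁴
Total I = 50.67 in⁴.
Extreme fibre distance c = 4.791 in; S = I/c = 10.58 in³.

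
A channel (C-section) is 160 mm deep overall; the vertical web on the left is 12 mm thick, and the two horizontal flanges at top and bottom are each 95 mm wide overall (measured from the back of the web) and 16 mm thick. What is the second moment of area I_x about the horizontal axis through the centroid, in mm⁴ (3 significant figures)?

I_x ≈ 1.79 × 10⁷ mm⁴

Decompose the section into non-overlapping parts with the origin at the bottom-left of its bounding rectangle.
Web: 12 × 160, A = 1 920 mm², y = 80 mm, Ī = 4 096 000 mm⁴.
Top flange (beyond web): 83 × 16, A = 1 328 mm², y = 152 mm, Ī = 28 331 mm⁴.
Bottom flange (beyond web): 83 × 16, A = 1 328 mm², y = 8 mm, Ī = 28 331 mm⁴.
By symmetry the centroid is at mid-height, ȳ = 80 mm.
Transfer each piece to the horizontal axis through the centroid using Ī + A·d² with d = y − 80:
  web: d = 0 mm → contributes +4 096 000 mm⁴
  top flange (beyond web): d = 72 mm → contributes +6 912 683 mm⁴
  bottom flange (beyond web): d = -72 mm → contributes +6 912 683 mm⁴
Total I = 17 921 365 mm⁴.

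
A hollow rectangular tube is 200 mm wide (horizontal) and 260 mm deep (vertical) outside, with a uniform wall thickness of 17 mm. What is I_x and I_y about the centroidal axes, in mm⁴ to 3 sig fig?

I_x ≈ 1.33 × 10⁸ mm⁴, I_y ≈ 8.72 × 10⁷ mm⁴

Split into non-overlapping primitives; take the origin at the lower-left of the bounding box.
Outer rectangle: 200 × 260, A = 52 000 mm², y = 130 mm, Ī = 292 933 333 mm⁴.
Inner void (subtracted): 166 × 226, A = 37 516 mm², y = 130 mm, Ī = 159 680 601 mm⁴.
By symmetry the centroid is at mid-height, ȳ = 130 mm.
All pieces are centred on the centroidal x-axis, so I = ΣĪ (holes subtracted) = 133 252 732 mm⁴.
Repeating about the centroidal y-axis gives I_y = 87 184 092 mm⁴.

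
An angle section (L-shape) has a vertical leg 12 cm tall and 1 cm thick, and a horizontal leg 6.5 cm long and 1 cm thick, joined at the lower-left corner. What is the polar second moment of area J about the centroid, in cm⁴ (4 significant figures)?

J ≈ 313.2 cm⁴

Decompose the section into non-overlapping parts with the origin at the bottom-left of its bounding rectangle.
Vertical leg: 1 × 12, A = 12 cm², y = 6 cm, Ī = 144 cm⁴.
Horizontal leg (remainder): 5.5 × 1, A = 5.5 cm², y = 0.5 cm, Ī = 0.458333 cm⁴.
Centroid: ȳ = ΣA·y / ΣA = 4.27143 cm.
Transfer each piece to the centroidal x-axis using Ī + A·d² with d = y − 4.27143:
  vertical leg: d = 1.72857 cm → contributes +179.856 cm⁴
  horizontal leg (remainder): d = -3.77143 cm → contributes +78.6885 cm⁴
Total I = 258.544 cm⁴.
For the y-axis: x̄ = 1.52143 cm.
Repeating about the centroidal y-axis gives I_y = 54.7003 cm⁴.
Polar second moment: J = I_x + I_y = 313.244 cm⁴.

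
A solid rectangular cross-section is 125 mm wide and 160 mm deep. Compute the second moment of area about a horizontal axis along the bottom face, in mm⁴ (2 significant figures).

I_base ≈ 1.7 × 10⁸ mm⁴

The section: 125 × 160, A = 20 000 mm², y = 80 mm, Ī = 42 666 667 mm⁴.
Transfer it to a horizontal axis along the bottom face using Ī + A·d² with d = y − 0:
  the section: d = 80 mm → contributes +170 666 667 mm⁴
Total I = 170 666 667 mm⁴.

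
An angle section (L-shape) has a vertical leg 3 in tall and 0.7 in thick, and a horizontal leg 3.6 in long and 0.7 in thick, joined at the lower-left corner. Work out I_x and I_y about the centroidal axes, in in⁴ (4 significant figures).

I_x ≈ 3.023 in⁴, I_y ≈ 4.853 in⁴

Split into non-overlapping primitives; take the origin at the lower-left of the bounding box.
Vertical leg: 0.7 × 3, A = 2.1 in², y = 1.5 in, Ī = 1.575 in⁴.
Horizontal leg (remainder): 2.9 × 0.7, A = 2.03 in², y = 0.35 in, Ī = 0.0828917 in⁴.
Centroid: ȳ = ΣA·y / ΣA = 0.934746 in.
Transfer each piece to the centroidal x-axis using Ī + A·d² with d = y − 0.934746:
  vertical leg: d = 0.565254 in → contributes +2.24598 in⁴
  horizontal leg (remainder): d = -0.584746 in → contributes +0.777005 in⁴
Total I = 3.02298 in⁴.
For the y-axis: x̄ = 1.23475 in.
Repeating about the centroidal y-axis gives I_y = 4.85278 in⁴.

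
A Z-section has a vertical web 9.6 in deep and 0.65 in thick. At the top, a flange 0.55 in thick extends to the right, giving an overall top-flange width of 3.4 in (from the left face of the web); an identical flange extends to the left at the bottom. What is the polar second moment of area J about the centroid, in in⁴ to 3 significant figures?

Treat the section as a set of non-overlapping primitives; coordinates are from the bounding-box lower-left.
Web: 0.65 × 9.6, A = 6.24 in², y = 4.8 in, Ī = 47.923 in⁴.
Top flange (beyond web): 2.75 × 0.55, A = 1.5125 in², y = 9.325 in, Ī = 0.038128 in⁴.
Bottom flange (beyond web): 2.75 × 0.55, A = 1.5125 in², y = 0.275 in, Ī = 0.038128 in⁴.
Centroid: ȳ = ΣA·y / ΣA = 4.8 in.
Transfer each piece to the centroidal x-axis using Ī + A·d² with d = y − 4.8:
  web: d = 0 in → contributes +47.923 in⁴
  top flange (beyond web): d = 4.525 in → contributes +31.008 in⁴
  bottom flange (beyond web): d = -4.525 in → contributes +31.008 in⁴
Total I = 109.94 in⁴.
For the y-axis: x̄ = 3.075 in.
Repeating about the centroidal y-axis gives I_y = 10.868 in⁴.
Polar second moment: J = I_x + I_y = 120.81 in⁴.

J ≈ 121 in⁴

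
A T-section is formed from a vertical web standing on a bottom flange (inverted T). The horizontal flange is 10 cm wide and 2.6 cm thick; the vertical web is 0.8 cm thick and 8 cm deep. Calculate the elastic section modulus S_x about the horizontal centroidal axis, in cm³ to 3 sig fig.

Break the section into simple shapes (no overlaps), measuring from the bottom-left corner of the bounding box.
Flange: 10 × 2.6, A = 26 cm², y = 1.3 cm, Ī = 14.647 cm⁴.
Web: 0.8 × 8, A = 6.4 cm², y = 6.6 cm, Ī = 34.133 cm⁴.
Centroid: ȳ = ΣA·y / ΣA = 2.3469 cm.
Transfer each piece to the horizontal centroidal axis using Ī + A·d² with d = y − 2.3469:
  flange: d = -1.0469 cm → contributes +43.143 cm⁴
  web: d = 4.2531 cm → contributes +149.9 cm⁴
Total I = 193.04 cm⁴.
Extreme fibre distance c = 8.2531 cm; S = I/c = 23.391 cm³.

S_x ≈ 23.4 cm³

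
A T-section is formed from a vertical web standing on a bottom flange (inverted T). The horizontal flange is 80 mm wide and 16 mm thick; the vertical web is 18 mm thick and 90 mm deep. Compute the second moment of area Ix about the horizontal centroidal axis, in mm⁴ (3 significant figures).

Break the section into simple shapes (no overlaps), measuring from the bottom-left corner of the bounding box.
Flange: 80 × 16, A = 1 280 mm², y = 8 mm, Ī = 27 307 mm⁴.
Web: 18 × 90, A = 1 620 mm², y = 61 mm, Ī = 1 093 500 mm⁴.
Centroid: ȳ = ΣA·y / ΣA = 37.607 mm.
Transfer each piece to the horizontal centroidal axis using Ī + A·d² with d = y − 37.607:
  flange: d = -29.607 mm → contributes +1 149 314 mm⁴
  web: d = 23.393 mm → contributes +1 980 024 mm⁴
Total I = 3 129 339 mm⁴.

Ix ≈ 3.13 × 10⁶ mm⁴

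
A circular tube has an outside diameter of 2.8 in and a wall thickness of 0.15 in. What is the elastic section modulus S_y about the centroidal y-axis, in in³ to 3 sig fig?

S_y ≈ 0.786 in³

Treat the section as a set of non-overlapping primitives; coordinates are from the bounding-box lower-left.
Outer circle: ⌀2.8, A = 6.1575 in², x = 1.4 in, Ī = 3.0172 in⁴.
Bore (subtracted): ⌀2.5, A = 4.9087 in², x = 1.4 in, Ī = 1.9175 in⁴.
By symmetry the centroid is at mid-width, x̄ = 1.4 in.
All pieces are centred on the centroidal y-axis, so I = ΣĪ (holes subtracted) = 1.0997 in⁴.
Extreme fibre distance c = 1.4 in; S = I/c = 0.78551 in³.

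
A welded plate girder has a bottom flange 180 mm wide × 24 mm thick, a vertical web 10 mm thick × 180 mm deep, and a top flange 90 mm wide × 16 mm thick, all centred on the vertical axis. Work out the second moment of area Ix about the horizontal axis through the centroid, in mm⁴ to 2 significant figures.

Ix ≈ 5.2 × 10⁷ mm⁴

Break the section into simple shapes (no overlaps), measuring from the bottom-left corner of the bounding box.
Bottom plate: 180 × 24, A = 4 320 mm², y = 12 mm, Ī = 207 360 mm⁴.
Web plate: 10 × 180, A = 1 800 mm², y = 114 mm, Ī = 4 860 000 mm⁴.
Top plate: 90 × 16, A = 1 440 mm², y = 212 mm, Ī = 30 720 mm⁴.
Centroid: ȳ = ΣA·y / ΣA = 74.38 mm.
Transfer each piece to the horizontal axis through the centroid using Ī + A·d² with d = y − 74.38:
  bottom plate: d = -62.38 mm → contributes +17 018 136 mm⁴
  web plate: d = 39.62 mm → contributes +7 685 404 mm⁴
  top plate: d = 137.6 mm → contributes +27 302 883 mm⁴
Total I = 52 006 423 mm⁴.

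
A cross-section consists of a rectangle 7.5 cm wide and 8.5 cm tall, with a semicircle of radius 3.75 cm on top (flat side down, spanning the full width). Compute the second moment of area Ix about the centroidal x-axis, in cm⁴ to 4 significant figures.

Break the section into simple shapes (no overlaps), measuring from the bottom-left corner of the bounding box.
Rectangular body: 7.5 × 8.5, A = 63.75 cm², y = 4.25 cm, Ī = 383.828 cm⁴.
Semicircular cap: semicircle r = 3.75, A = 22.0893 cm², y = 10.0915 cm, Ī = 21.7049 cm⁴.
Centroid: ȳ = ΣA·y / ΣA = 5.75323 cm.
Transfer each piece to the centroidal x-axis using Ī + A·d² with d = y − 5.75323:
  rectangular body: d = -1.50323 cm → contributes +527.883 cm⁴
  semicircular cap: d = 4.33832 cm → contributes +437.449 cm⁴
Total I = 965.332 cm⁴.

Ix ≈ 965.3 cm⁴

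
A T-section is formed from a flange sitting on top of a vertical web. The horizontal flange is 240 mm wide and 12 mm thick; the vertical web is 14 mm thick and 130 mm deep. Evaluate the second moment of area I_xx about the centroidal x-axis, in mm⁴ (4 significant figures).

Treat the section as a set of non-overlapping primitives; coordinates are from the bounding-box lower-left.
Flange: 240 × 12, A = 2 880 mm², y = 136 mm, Ī = 34 560 mm⁴.
Web: 14 × 130, A = 1 820 mm², y = 65 mm, Ī = 2 563 167 mm⁴.
Centroid: ȳ = ΣA·y / ΣA = 108.506 mm.
Transfer each piece to the centroidal x-axis using Ī + A·d² with d = y − 108.506:
  flange: d = 27.4936 mm → contributes +2 211 549 mm⁴
  web: d = -43.5064 mm → contributes +6 008 072 mm⁴
Total I = 8 219 621 mm⁴.

I_xx ≈ 8.220 × 10⁶ mm⁴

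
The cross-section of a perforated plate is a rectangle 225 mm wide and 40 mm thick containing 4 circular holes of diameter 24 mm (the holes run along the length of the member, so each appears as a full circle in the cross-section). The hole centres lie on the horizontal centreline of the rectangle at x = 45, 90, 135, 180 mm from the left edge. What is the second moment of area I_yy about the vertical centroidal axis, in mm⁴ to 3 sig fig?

Break the section into simple shapes (no overlaps), measuring from the bottom-left corner of the bounding box.
Plate: 225 × 40, A = 9 000 mm², x = 112.5 mm, Ī = 37 968 750 mm⁴.
Hole 1 (subtracted): ⌀24, A = 452.39 mm², x = 45 mm, Ī = 16 286 mm⁴.
Hole 2 (subtracted): ⌀24, A = 452.39 mm², x = 90 mm, Ī = 16 286 mm⁴.
Hole 3 (subtracted): ⌀24, A = 452.39 mm², x = 135 mm, Ī = 16 286 mm⁴.
Hole 4 (subtracted): ⌀24, A = 452.39 mm², x = 180 mm, Ī = 16 286 mm⁴.
By symmetry the centroid is at mid-width, x̄ = 112.5 mm.
Transfer each piece to the vertical centroidal axis using Ī + A·d² with d = x − 112.5:
  plate: d = 0 mm → contributes +37 968 750 mm⁴
  hole 1: d = -67.5 mm → contributes −2 077 485 mm⁴
  hole 2: d = -22.5 mm → contributes −245 308 mm⁴
  hole 3: d = 22.5 mm → contributes −245 308 mm⁴
  hole 4: d = 67.5 mm → contributes −2 077 485 mm⁴
Total I = 33 323 164 mm⁴.

I_yy ≈ 3.33 × 10⁷ mm⁴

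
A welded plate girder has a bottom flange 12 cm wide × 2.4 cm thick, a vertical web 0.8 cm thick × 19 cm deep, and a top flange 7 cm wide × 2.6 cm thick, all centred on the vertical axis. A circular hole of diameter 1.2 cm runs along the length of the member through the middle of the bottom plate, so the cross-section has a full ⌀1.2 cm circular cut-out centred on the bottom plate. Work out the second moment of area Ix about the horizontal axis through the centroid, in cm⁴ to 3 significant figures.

Treat the section as a set of non-overlapping primitives; coordinates are from the bounding-box lower-left.
Bottom plate: 12 × 2.4, A = 28.8 cm², y = 1.2 cm, Ī = 13.824 cm⁴.
Web plate: 0.8 × 19, A = 15.2 cm², y = 11.9 cm, Ī = 457.27 cm⁴.
Top plate: 7 × 2.6, A = 18.2 cm², y = 22.7 cm, Ī = 10.253 cm⁴.
Hole (subtracted): ⌀1.2, A = 1.131 cm², y = 1.2 cm, Ī = 0.10179 cm⁴.
Centroid: ȳ = ΣA·y / ΣA = 10.271 cm.
Transfer each piece to the horizontal axis through the centroid using Ī + A·d² with d = y − 10.271:
  bottom plate: d = -9.0707 cm → contributes +2383.4 cm⁴
  web plate: d = 1.6293 cm → contributes +497.62 cm⁴
  top plate: d = 12.429 cm → contributes +2821.9 cm⁴
  hole: d = -9.0707 cm → contributes −93.156 cm⁴
Total I = 5609.8 cm⁴.

Ix ≈ 5610 cm⁴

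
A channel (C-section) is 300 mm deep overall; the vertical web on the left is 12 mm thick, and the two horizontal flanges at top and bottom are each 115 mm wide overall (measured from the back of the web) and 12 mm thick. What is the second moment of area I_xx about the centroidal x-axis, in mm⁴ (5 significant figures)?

Decompose the section into non-overlapping parts with the origin at the bottom-left of its bounding rectangle.
Web: 12 × 300, A = 3 600 mm², y = 150 mm, Ī = 27 000 000 mm⁴.
Top flange (beyond web): 103 × 12, A = 1 236 mm², y = 294 mm, Ī = 14 832 mm⁴.
Bottom flange (beyond web): 103 × 12, A = 1 236 mm², y = 6 mm, Ī = 14 832 mm⁴.
By symmetry the centroid is at mid-height, ȳ = 150 mm.
Transfer each piece to the centroidal x-axis using Ī + A·d² with d = y − 150:
  web: d = 0 mm → contributes +27 000 000 mm⁴
  top flange (beyond web): d = 144 mm → contributes +25 644 528 mm⁴
  bottom flange (beyond web): d = -144 mm → contributes +25 644 528 mm⁴
Total I = 78 289 056 mm⁴.

I_xx ≈ 7.8289 × 10⁷ mm⁴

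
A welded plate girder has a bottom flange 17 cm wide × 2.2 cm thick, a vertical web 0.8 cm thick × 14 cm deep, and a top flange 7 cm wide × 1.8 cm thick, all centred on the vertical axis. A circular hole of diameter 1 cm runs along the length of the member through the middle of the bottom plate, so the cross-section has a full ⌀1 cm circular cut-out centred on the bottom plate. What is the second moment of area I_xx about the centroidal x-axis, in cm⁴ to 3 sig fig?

I_xx ≈ 2750 cm⁴

Break the section into simple shapes (no overlaps), measuring from the bottom-left corner of the bounding box.
Bottom plate: 17 × 2.2, A = 37.4 cm², y = 1.1 cm, Ī = 15.085 cm⁴.
Web plate: 0.8 × 14, A = 11.2 cm², y = 9.2 cm, Ī = 182.93 cm⁴.
Top plate: 7 × 1.8, A = 12.6 cm², y = 17.1 cm, Ī = 3.402 cm⁴.
Hole (subtracted): ⌀1, A = 0.7854 cm², y = 1.1 cm, Ī = 0.049087 cm⁴.
Centroid: ȳ = ΣA·y / ΣA = 5.9386 cm.
Transfer each piece to the centroidal x-axis using Ī + A·d² with d = y − 5.9386:
  bottom plate: d = -4.8386 cm → contributes +890.68 cm⁴
  web plate: d = 3.2614 cm → contributes +302.07 cm⁴
  top plate: d = 11.161 cm → contributes +1573.1 cm⁴
  hole: d = -4.8386 cm → contributes −18.437 cm⁴
Total I = 2747.4 cm⁴.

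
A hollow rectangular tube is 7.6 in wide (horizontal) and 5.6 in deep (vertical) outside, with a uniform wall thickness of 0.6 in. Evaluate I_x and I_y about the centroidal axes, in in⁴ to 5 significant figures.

I_x ≈ 65.792 in⁴, I_y ≈ 108.74 in⁴

Decompose the section into non-overlapping parts with the origin at the bottom-left of its bounding rectangle.
Outer rectangle: 7.6 × 5.6, A = 42.56 in², y = 2.8 in, Ī = 111.2235 in⁴.
Inner void (subtracted): 6.4 × 4.4, A = 28.16 in², y = 2.8 in, Ī = 45.43147 in⁴.
By symmetry the centroid is at mid-height, ȳ = 2.8 in.
All pieces are centred on the centroidal x-axis, so I = ΣĪ (holes subtracted) = 65.792 in⁴.
Repeating about the centroidal y-axis gives I_y = 108.736 in⁴.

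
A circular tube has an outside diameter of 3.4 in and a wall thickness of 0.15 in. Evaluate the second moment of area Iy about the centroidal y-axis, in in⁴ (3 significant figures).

Iy ≈ 2.03 in⁴

Decompose the section into non-overlapping parts with the origin at the bottom-left of its bounding rectangle.
Outer circle: ⌀3.4, A = 9.0792 in², x = 1.7 in, Ī = 6.5597 in⁴.
Bore (subtracted): ⌀3.1, A = 7.5477 in², x = 1.7 in, Ī = 4.5333 in⁴.
By symmetry the centroid is at mid-width, x̄ = 1.7 in.
All pieces are centred on the centroidal y-axis, so I = ΣĪ (holes subtracted) = 2.0264 in⁴.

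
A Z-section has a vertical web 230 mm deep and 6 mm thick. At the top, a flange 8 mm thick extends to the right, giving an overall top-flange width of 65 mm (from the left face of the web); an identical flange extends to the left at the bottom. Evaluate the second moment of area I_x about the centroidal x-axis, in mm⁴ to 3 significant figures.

I_x ≈ 1.77 × 10⁷ mm⁴

Break the section into simple shapes (no overlaps), measuring from the bottom-left corner of the bounding box.
Web: 6 × 230, A = 1 380 mm², y = 115 mm, Ī = 6 083 500 mm⁴.
Top flange (beyond web): 59 × 8, A = 472 mm², y = 226 mm, Ī = 2517.3 mm⁴.
Bottom flange (beyond web): 59 × 8, A = 472 mm², y = 4 mm, Ī = 2517.3 mm⁴.
Centroid: ȳ = ΣA·y / ΣA = 115 mm.
Transfer each piece to the centroidal x-axis using Ī + A·d² with d = y − 115:
  web: d = 0 mm → contributes +6 083 500 mm⁴
  top flange (beyond web): d = 111 mm → contributes +5 818 029 mm⁴
  bottom flange (beyond web): d = -111 mm → contributes +5 818 029 mm⁴
Total I = 17 719 559 mm⁴.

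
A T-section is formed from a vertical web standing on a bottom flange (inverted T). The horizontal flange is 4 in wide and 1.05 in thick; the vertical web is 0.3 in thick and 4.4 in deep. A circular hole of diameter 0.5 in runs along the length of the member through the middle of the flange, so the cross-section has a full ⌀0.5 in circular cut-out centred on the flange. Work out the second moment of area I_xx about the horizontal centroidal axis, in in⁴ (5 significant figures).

Break the section into simple shapes (no overlaps), measuring from the bottom-left corner of the bounding box.
Flange: 4 × 1.05, A = 4.2 in², y = 0.525 in, Ī = 0.385875 in⁴.
Web: 0.3 × 4.4, A = 1.32 in², y = 3.25 in, Ī = 2.1296 in⁴.
Hole (subtracted): ⌀0.5, A = 0.1963495 in², y = 0.525 in, Ī = 0.003067962 in⁴.
Centroid: ȳ = ΣA·y / ΣA = 1.200664 in.
Transfer each piece to the horizontal centroidal axis using Ī + A·d² with d = y − 1.200664:
  flange: d = -0.6756642 in → contributes +2.303268 in⁴
  web: d = 2.049336 in → contributes +7.673306 in⁴
  hole: d = -0.6756642 in → contributes −0.09270587 in⁴
Total I = 9.883868 in⁴.

I_xx ≈ 9.8839 in⁴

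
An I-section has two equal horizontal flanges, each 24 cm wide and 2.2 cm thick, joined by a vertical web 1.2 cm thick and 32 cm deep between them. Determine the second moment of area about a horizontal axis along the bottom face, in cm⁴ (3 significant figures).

I_base ≈ 8.19 × 10⁴ cm⁴

Split into non-overlapping primitives; take the origin at the lower-left of the bounding box.
Bottom flange: 24 × 2.2, A = 52.8 cm², y = 1.1 cm, Ī = 21.296 cm⁴.
Web: 1.2 × 32, A = 38.4 cm², y = 18.2 cm, Ī = 3276.8 cm⁴.
Top flange: 24 × 2.2, A = 52.8 cm², y = 35.3 cm, Ī = 21.296 cm⁴.
Transfer each piece to a horizontal axis along the bottom face using Ī + A·d² with d = y − 0:
  bottom flange: d = 1.1 cm → contributes +85.184 cm⁴
  web: d = 18.2 cm → contributes +15 996 cm⁴
  top flange: d = 35.3 cm → contributes +65 815 cm⁴
Total I = 81 896 cm⁴.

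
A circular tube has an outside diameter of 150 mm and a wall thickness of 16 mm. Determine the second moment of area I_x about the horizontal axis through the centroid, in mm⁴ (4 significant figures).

I_x ≈ 1.533 × 10⁷ mm⁴

Decompose the section into non-overlapping parts with the origin at the bottom-left of its bounding rectangle.
Outer circle: ⌀150, A = 17671.5 mm², y = 75 mm, Ī = 24 850 489 mm⁴.
Bore (subtracted): ⌀118, A = 10935.9 mm², y = 75 mm, Ī = 9 516 953 mm⁴.
By symmetry the centroid is at mid-height, ȳ = 75 mm.
All pieces are centred on the horizontal axis through the centroid, so I = ΣĪ (holes subtracted) = 15 333 536 mm⁴.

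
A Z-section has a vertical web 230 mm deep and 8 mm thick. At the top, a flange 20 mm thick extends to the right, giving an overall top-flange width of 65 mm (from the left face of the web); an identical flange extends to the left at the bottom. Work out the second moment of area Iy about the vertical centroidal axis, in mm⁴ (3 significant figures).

Treat the section as a set of non-overlapping primitives; coordinates are from the bounding-box lower-left.
Web: 8 × 230, A = 1 840 mm², x = 61 mm, Ī = 9813.3 mm⁴.
Top flange (beyond web): 57 × 20, A = 1 140 mm², x = 93.5 mm, Ī = 308 655 mm⁴.
Bottom flange (beyond web): 57 × 20, A = 1 140 mm², x = 28.5 mm, Ī = 308 655 mm⁴.
Centroid: x̄ = ΣA·x / ΣA = 61 mm.
Transfer each piece to the vertical centroidal axis using Ī + A·d² with d = x − 61:
  web: d = 0 mm → contributes +9813.3 mm⁴
  top flange (beyond web): d = 32.5 mm → contributes +1 512 780 mm⁴
  bottom flange (beyond web): d = -32.5 mm → contributes +1 512 780 mm⁴
Total I = 3 035 373 mm⁴.

Iy ≈ 3.04 × 10⁶ mm⁴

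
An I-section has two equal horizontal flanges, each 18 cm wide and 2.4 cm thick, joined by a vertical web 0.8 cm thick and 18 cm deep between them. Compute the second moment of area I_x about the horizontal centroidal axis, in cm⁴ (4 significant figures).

Split into non-overlapping primitives; take the origin at the lower-left of the bounding box.
Bottom flange: 18 × 2.4, A = 43.2 cm², y = 1.2 cm, Ī = 20.736 cm⁴.
Web: 0.8 × 18, A = 14.4 cm², y = 11.4 cm, Ī = 388.8 cm⁴.
Top flange: 18 × 2.4, A = 43.2 cm², y = 21.6 cm, Ī = 20.736 cm⁴.
By symmetry the centroid is at mid-height, ȳ = 11.4 cm.
Transfer each piece to the horizontal centroidal axis using Ī + A·d² with d = y − 11.4:
  bottom flange: d = -10.2 cm → contributes +4515.26 cm⁴
  web: d = 0 cm → contributes +388.8 cm⁴
  top flange: d = 10.2 cm → contributes +4515.26 cm⁴
Total I = 9419.33 cm⁴.

I_x ≈ 9419 cm⁴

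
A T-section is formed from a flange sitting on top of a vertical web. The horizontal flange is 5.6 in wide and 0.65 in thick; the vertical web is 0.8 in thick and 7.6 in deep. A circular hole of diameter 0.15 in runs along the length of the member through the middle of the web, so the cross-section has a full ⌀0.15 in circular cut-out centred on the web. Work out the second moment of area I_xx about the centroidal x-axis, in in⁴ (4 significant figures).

Treat the section as a set of non-overlapping primitives; coordinates are from the bounding-box lower-left.
Flange: 5.6 × 0.65, A = 3.64 in², y = 7.925 in, Ī = 0.128158 in⁴.
Web: 0.8 × 7.6, A = 6.08 in², y = 3.8 in, Ī = 29.2651 in⁴.
Hole (subtracted): ⌀0.15, A = 0.0176715 in², y = 3.8 in, Ī = 0.0000248505 in⁴.
Centroid: ȳ = ΣA·y / ΣA = 5.34757 in.
Transfer each piece to the centroidal x-axis using Ī + A·d² with d = y − 5.34757:
  flange: d = 2.57743 in → contributes +24.3093 in⁴
  web: d = -1.54757 in → contributes +43.8264 in⁴
  hole: d = -1.54757 in → contributes −0.0423473 in⁴
Total I = 68.0934 in⁴.

I_xx ≈ 68.09 in⁴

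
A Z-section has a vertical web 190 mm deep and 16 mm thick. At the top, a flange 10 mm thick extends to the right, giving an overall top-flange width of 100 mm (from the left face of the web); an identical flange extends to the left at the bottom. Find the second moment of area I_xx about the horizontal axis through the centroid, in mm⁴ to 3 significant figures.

I_xx ≈ 2.28 × 10⁷ mm⁴

Split into non-overlapping primitives; take the origin at the lower-left of the bounding box.
Web: 16 × 190, A = 3 040 mm², y = 95 mm, Ī = 9 145 333 mm⁴.
Top flange (beyond web): 84 × 10, A = 840 mm², y = 185 mm, Ī = 7 000 mm⁴.
Bottom flange (beyond web): 84 × 10, A = 840 mm², y = 5 mm, Ī = 7 000 mm⁴.
Centroid: ȳ = ΣA·y / ΣA = 95 mm.
Transfer each piece to the horizontal axis through the centroid using Ī + A·d² with d = y − 95:
  web: d = 0 mm → contributes +9 145 333 mm⁴
  top flange (beyond web): d = 90 mm → contributes +6 811 000 mm⁴
  bottom flange (beyond web): d = -90 mm → contributes +6 811 000 mm⁴
Total I = 22 767 333 mm⁴.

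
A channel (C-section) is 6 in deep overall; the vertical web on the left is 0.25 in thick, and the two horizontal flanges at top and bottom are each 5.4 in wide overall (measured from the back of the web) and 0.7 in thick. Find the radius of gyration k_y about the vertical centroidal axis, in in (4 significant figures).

k_y ≈ 1.694 in

Decompose the section into non-overlapping parts with the origin at the bottom-left of its bounding rectangle.
Web: 0.25 × 6, A = 1.5 in², x = 0.125 in, Ī = 0.0078125 in⁴.
Top flange (beyond web): 5.15 × 0.7, A = 3.605 in², x = 2.825 in, Ī = 7.9678 in⁴.
Bottom flange (beyond web): 5.15 × 0.7, A = 3.605 in², x = 2.825 in, Ī = 7.9678 in⁴.
Centroid: x̄ = ΣA·x / ΣA = 2.36002 in.
Transfer each piece to the vertical centroidal axis using Ī + A·d² with d = x − 2.36002:
  web: d = -2.23502 in → contributes +7.50077 in⁴
  top flange (beyond web): d = 0.464983 in → contributes +8.74723 in⁴
  bottom flange (beyond web): d = 0.464983 in → contributes +8.74723 in⁴
Total I = 24.9952 in⁴.
Radius of gyration: k = √(I/A) = √(24.9952 / 8.71) = 1.69402 in.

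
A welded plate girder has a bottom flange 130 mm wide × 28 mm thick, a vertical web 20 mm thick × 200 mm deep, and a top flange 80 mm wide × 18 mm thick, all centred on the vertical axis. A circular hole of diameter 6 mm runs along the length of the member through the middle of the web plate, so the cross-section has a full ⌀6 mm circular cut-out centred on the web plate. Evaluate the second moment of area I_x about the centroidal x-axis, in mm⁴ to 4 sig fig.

I_x ≈ 7.067 × 10⁷ mm⁴

Treat the section as a set of non-overlapping primitives; coordinates are from the bounding-box lower-left.
Bottom plate: 130 × 28, A = 3 640 mm², y = 14 mm, Ī = 237 813 mm⁴.
Web plate: 20 × 200, A = 4 000 mm², y = 128 mm, Ī = 13 333 333 mm⁴.
Top plate: 80 × 18, A = 1 440 mm², y = 237 mm, Ī = 38 880 mm⁴.
Hole (subtracted): ⌀6, A = 28.2743 mm², y = 128 mm, Ī = 63.6173 mm⁴.
Centroid: ȳ = ΣA·y / ΣA = 99.4971 mm.
Transfer each piece to the centroidal x-axis using Ī + A·d² with d = y − 99.4971:
  bottom plate: d = -85.4971 mm → contributes +26 845 348 mm⁴
  web plate: d = 28.5029 mm → contributes +16 582 984 mm⁴
  top plate: d = 137.503 mm → contributes +27 265 010 mm⁴
  hole: d = 28.5029 mm → contributes −23 034 mm⁴
Total I = 70 670 307 mm⁴.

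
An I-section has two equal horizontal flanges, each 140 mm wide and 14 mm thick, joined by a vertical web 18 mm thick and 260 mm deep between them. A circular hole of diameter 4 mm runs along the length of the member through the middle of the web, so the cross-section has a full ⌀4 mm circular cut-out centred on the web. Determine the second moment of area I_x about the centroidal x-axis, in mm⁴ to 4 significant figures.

Break the section into simple shapes (no overlaps), measuring from the bottom-left corner of the bounding box.
Bottom flange: 140 × 14, A = 1 960 mm², y = 7 mm, Ī = 32013.3 mm⁴.
Web: 18 × 260, A = 4 680 mm², y = 144 mm, Ī = 26 364 000 mm⁴.
Top flange: 140 × 14, A = 1 960 mm², y = 281 mm, Ī = 32013.3 mm⁴.
Hole (subtracted): ⌀4, A = 12.5664 mm², y = 144 mm, Ī = 12.5664 mm⁴.
By symmetry the centroid is at mid-height, ȳ = 144 mm.
Transfer each piece to the centroidal x-axis using Ī + A·d² with d = y − 144:
  bottom flange: d = -137 mm → contributes +36 819 253 mm⁴
  web: d = 0 mm → contributes +26 364 000 mm⁴
  top flange: d = 137 mm → contributes +36 819 253 mm⁴
  hole: d = 0 mm → contributes −12.5664 mm⁴
Total I = 100 002 494 mm⁴.

I_x ≈ 1.000 × 10⁸ mm⁴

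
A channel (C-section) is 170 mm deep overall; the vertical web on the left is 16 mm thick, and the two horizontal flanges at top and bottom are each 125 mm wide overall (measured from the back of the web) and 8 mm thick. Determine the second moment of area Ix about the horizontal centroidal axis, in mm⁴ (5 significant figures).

Treat the section as a set of non-overlapping primitives; coordinates are from the bounding-box lower-left.
Web: 16 × 170, A = 2 720 mm², y = 85 mm, Ī = 6 550 667 mm⁴.
Top flange (beyond web): 109 × 8, A = 872 mm², y = 166 mm, Ī = 4650.667 mm⁴.
Bottom flange (beyond web): 109 × 8, A = 872 mm², y = 4 mm, Ī = 4650.667 mm⁴.
By symmetry the centroid is at mid-height, ȳ = 85 mm.
Transfer each piece to the horizontal centroidal axis using Ī + A·d² with d = y − 85:
  web: d = 0 mm → contributes +6 550 667 mm⁴
  top flange (beyond web): d = 81 mm → contributes +5 725 843 mm⁴
  bottom flange (beyond web): d = -81 mm → contributes +5 725 843 mm⁴
Total I = 18 002 352 mm⁴.

Ix ≈ 1.8002 × 10⁷ mm⁴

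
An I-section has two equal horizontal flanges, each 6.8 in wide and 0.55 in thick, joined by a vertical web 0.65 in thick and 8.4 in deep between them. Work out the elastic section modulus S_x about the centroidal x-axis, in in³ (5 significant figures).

Break the section into simple shapes (no overlaps), measuring from the bottom-left corner of the bounding box.
Bottom flange: 6.8 × 0.55, A = 3.74 in², y = 0.275 in, Ī = 0.09427917 in⁴.
Web: 0.65 × 8.4, A = 5.46 in², y = 4.75 in, Ī = 32.1048 in⁴.
Top flange: 6.8 × 0.55, A = 3.74 in², y = 9.225 in, Ī = 0.09427917 in⁴.
By symmetry the centroid is at mid-height, ȳ = 4.75 in.
Transfer each piece to the centroidal x-axis using Ī + A·d² with d = y − 4.75:
  bottom flange: d = -4.475 in → contributes +74.99012 in⁴
  web: d = 0 in → contributes +32.1048 in⁴
  top flange: d = 4.475 in → contributes +74.99012 in⁴
Total I = 182.085 in⁴.
Extreme fibre distance c = 4.75 in; S = I/c = 38.33369 in³.

S_x ≈ 38.334 in³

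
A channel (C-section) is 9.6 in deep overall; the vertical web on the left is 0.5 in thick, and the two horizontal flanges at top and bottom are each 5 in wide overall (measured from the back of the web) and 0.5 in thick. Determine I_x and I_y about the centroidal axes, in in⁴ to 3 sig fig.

Decompose the section into non-overlapping parts with the origin at the bottom-left of its bounding rectangle.
Web: 0.5 × 9.6, A = 4.8 in², y = 4.8 in, Ī = 36.864 in⁴.
Top flange (beyond web): 4.5 × 0.5, A = 2.25 in², y = 9.35 in, Ī = 0.046875 in⁴.
Bottom flange (beyond web): 4.5 × 0.5, A = 2.25 in², y = 0.25 in, Ī = 0.046875 in⁴.
By symmetry the centroid is at mid-height, ȳ = 4.8 in.
Transfer each piece to the centroidal x-axis using Ī + A·d² with d = y − 4.8:
  web: d = 0 in → contributes +36.864 in⁴
  top flange (beyond web): d = 4.55 in → contributes +46.628 in⁴
  bottom flange (beyond web): d = -4.55 in → contributes +46.628 in⁴
Total I = 130.12 in⁴.
For the y-axis: x̄ = 1.4597 in.
Repeating about the centroidal y-axis gives I_y = 22.21 in⁴.

I_x ≈ 130 in⁴, I_y ≈ 22.2 in⁴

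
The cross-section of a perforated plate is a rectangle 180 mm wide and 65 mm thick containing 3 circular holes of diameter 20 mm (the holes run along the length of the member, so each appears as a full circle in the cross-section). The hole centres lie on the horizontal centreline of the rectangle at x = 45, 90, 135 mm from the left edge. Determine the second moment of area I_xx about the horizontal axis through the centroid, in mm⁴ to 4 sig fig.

Decompose the section into non-overlapping parts with the origin at the bottom-left of its bounding rectangle.
Plate: 180 × 65, A = 11 700 mm², y = 32.5 mm, Ī = 4 119 375 mm⁴.
Hole 1 (subtracted): ⌀20, A = 314.159 mm², y = 32.5 mm, Ī = 7853.98 mm⁴.
Hole 2 (subtracted): ⌀20, A = 314.159 mm², y = 32.5 mm, Ī = 7853.98 mm⁴.
Hole 3 (subtracted): ⌀20, A = 314.159 mm², y = 32.5 mm, Ī = 7853.98 mm⁴.
By symmetry the centroid is at mid-height, ȳ = 32.5 mm.
All pieces are centred on the horizontal axis through the centroid, so I = ΣĪ (holes subtracted) = 4 095 813 mm⁴.

I_xx ≈ 4.096 × 10⁶ mm⁴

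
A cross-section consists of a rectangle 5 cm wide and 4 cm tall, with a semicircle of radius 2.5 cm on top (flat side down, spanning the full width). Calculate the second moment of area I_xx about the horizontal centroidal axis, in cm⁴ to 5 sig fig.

Decompose the section into non-overlapping parts with the origin at the bottom-left of its bounding rectangle.
Rectangular body: 5 × 4, A = 20 cm², y = 2 cm, Ī = 26.66667 cm⁴.
Semicircular cap: semicircle r = 2.5, A = 9.817477 cm², y = 5.061033 cm, Ī = 4.287381 cm⁴.
Centroid: ȳ = ΣA·y / ΣA = 3.007853 cm.
Transfer each piece to the horizontal centroidal axis using Ī + A·d² with d = y − 3.007853:
  rectangular body: d = -1.007853 cm → contributes +46.982 cm⁴
  semicircular cap: d = 2.05318 cm → contributes +45.67344 cm⁴
Total I = 92.65545 cm⁴.

I_xx ≈ 92.655 cm⁴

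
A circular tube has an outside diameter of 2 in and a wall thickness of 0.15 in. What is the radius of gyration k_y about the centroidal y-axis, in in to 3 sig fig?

Break the section into simple shapes (no overlaps), measuring from the bottom-left corner of the bounding box.
Outer circle: ⌀2, A = 3.1416 in², x = 1 in, Ī = 0.7854 in⁴.
Bore (subtracted): ⌀1.7, A = 2.2698 in², x = 1 in, Ī = 0.40998 in⁴.
By symmetry the centroid is at mid-width, x̄ = 1 in.
All pieces are centred on the centroidal y-axis, so I = ΣĪ (holes subtracted) = 0.37542 in⁴.
Radius of gyration: k = √(I/A) = √(0.37542 / 0.87179) = 0.65622 in.

k_y ≈ 0.656 in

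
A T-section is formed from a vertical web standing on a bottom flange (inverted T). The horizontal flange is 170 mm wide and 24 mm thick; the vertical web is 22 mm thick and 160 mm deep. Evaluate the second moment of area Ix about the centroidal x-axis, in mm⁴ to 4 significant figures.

Ix ≈ 2.370 × 10⁷ mm⁴

Treat the section as a set of non-overlapping primitives; coordinates are from the bounding-box lower-left.
Flange: 170 × 24, A = 4 080 mm², y = 12 mm, Ī = 195 840 mm⁴.
Web: 22 × 160, A = 3 520 mm², y = 104 mm, Ī = 7 509 333 mm⁴.
Centroid: ȳ = ΣA·y / ΣA = 54.6105 mm.
Transfer each piece to the centroidal x-axis using Ī + A·d² with d = y − 54.6105:
  flange: d = -42.6105 mm → contributes +7 603 720 mm⁴
  web: d = 49.3895 mm → contributes +16 095 740 mm⁴
Total I = 23 699 460 mm⁴.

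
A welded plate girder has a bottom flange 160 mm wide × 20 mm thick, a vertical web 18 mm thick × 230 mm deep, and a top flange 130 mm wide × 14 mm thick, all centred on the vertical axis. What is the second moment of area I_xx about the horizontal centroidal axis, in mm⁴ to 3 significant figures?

I_xx ≈ 9.20 × 10⁷ mm⁴

Treat the section as a set of non-overlapping primitives; coordinates are from the bounding-box lower-left.
Bottom plate: 160 × 20, A = 3 200 mm², y = 10 mm, Ī = 106 667 mm⁴.
Web plate: 18 × 230, A = 4 140 mm², y = 135 mm, Ī = 18 250 500 mm⁴.
Top plate: 130 × 14, A = 1 820 mm², y = 257 mm, Ī = 29 727 mm⁴.
Centroid: ȳ = ΣA·y / ΣA = 115.57 mm.
Transfer each piece to the horizontal centroidal axis using Ī + A·d² with d = y − 115.57:
  bottom plate: d = -105.57 mm → contributes +35 772 133 mm⁴
  web plate: d = 19.428 mm → contributes +19 813 123 mm⁴
  top plate: d = 141.43 mm → contributes +36 433 120 mm⁴
Total I = 92 018 376 mm⁴.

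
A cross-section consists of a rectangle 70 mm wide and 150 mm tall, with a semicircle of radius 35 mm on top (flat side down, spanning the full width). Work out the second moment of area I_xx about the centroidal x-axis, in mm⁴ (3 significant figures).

I_xx ≈ 3.30 × 10⁷ mm⁴

Decompose the section into non-overlapping parts with the origin at the bottom-left of its bounding rectangle.
Rectangular body: 70 × 150, A = 10 500 mm², y = 75 mm, Ī = 19 687 500 mm⁴.
Semicircular cap: semicircle r = 35, A = 1924.2 mm², y = 164.85 mm, Ī = 164 704 mm⁴.
Centroid: ȳ = ΣA·y / ΣA = 88.916 mm.
Transfer each piece to the centroidal x-axis using Ī + A·d² with d = y − 88.916:
  rectangular body: d = -13.916 mm → contributes +21 720 989 mm⁴
  semicircular cap: d = 75.938 mm → contributes +11 260 928 mm⁴
Total I = 32 981 917 mm⁴.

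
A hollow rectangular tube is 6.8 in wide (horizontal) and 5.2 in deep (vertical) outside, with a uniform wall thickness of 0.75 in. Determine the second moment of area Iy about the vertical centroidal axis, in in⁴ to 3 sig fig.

Iy ≈ 90.4 in⁴

Treat the section as a set of non-overlapping primitives; coordinates are from the bounding-box lower-left.
Outer rectangle: 6.8 × 5.2, A = 35.36 in², x = 3.4 in, Ī = 136.25 in⁴.
Inner void (subtracted): 5.3 × 3.7, A = 19.61 in², x = 3.4 in, Ī = 45.904 in⁴.
By symmetry the centroid is at mid-width, x̄ = 3.4 in.
All pieces are centred on the vertical centroidal axis, so I = ΣĪ (holes subtracted) = 90.35 in⁴.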